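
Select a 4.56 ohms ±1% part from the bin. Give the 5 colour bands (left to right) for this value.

yellow, green, blue, silver, brown

4.56 Ω = 456 × 10^-2.
4 → yellow
5 → green
6 → blue
Multiplier 10^-2 → silver.
±1% tolerance → brown.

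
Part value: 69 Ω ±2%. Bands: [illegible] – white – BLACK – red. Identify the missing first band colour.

69 Ω = 69 × 10^0.
The first band gives digit 6 of the significand, and 6 is blue.

blue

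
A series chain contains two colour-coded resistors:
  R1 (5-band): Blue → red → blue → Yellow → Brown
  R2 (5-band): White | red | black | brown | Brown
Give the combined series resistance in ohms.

R1: blue, red, blue → 626; yellow ×10^4 → 6260000 Ω.
R2: white, red, black → 920; brown ×10 → 9200 Ω.
Series: 6260000 + 9200 = 6269200 Ω.

6269200 Ω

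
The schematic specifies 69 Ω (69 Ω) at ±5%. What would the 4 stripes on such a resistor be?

blue, white, black, gold

69 Ω = 69 × 10^0.
6 → blue
9 → white
Multiplier 10^0 → black.
±5% tolerance → gold.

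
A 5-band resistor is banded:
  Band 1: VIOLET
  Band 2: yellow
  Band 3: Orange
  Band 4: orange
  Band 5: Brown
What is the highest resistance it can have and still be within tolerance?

Violet → 7 (first significant figure)
Yellow → 4 (second significant figure)
Orange → 3 (third significant figure)
Orange → ×10^3 multiplier
Brown → ±1% tolerance
743 × 1000 = 743000 Ω
Highest = 743000 × (1 + 1/100) = 750430 Ω.

750430 Ω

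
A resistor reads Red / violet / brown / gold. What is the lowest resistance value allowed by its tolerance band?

256.5 Ω

Red → 2 (first significant figure)
Violet → 7 (second significant figure)
Brown → ×10 multiplier
Gold → ±5% tolerance
27 × 10 = 270 Ω
Lowest = 270 × (1 − 5/100) = 256.5 Ω.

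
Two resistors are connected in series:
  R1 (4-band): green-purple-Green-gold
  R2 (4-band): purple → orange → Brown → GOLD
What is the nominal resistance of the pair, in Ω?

R1: green, violet → 57; green ×10^5 → 5700000 Ω.
R2: violet, orange → 73; brown ×10 → 730 Ω.
Series: 5700000 + 730 = 5700730 Ω.

5700730 Ω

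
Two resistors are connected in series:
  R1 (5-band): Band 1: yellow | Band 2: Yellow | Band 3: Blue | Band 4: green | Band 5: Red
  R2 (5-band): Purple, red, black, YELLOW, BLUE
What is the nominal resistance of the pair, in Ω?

R1: yellow, yellow, blue → 446; green ×10^5 → 44600000 Ω.
R2: violet, red, black → 720; yellow ×10^4 → 7200000 Ω.
Series: 44600000 + 7200000 = 51800000 Ω.

51800000 Ω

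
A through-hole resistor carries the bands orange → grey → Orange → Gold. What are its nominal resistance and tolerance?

38000 Ω ±5%

Orange → 3 (first significant figure)
Grey → 8 (second significant figure)
Orange → ×10^3 multiplier
Gold → ±5% tolerance
38 × 1000 = 38000 Ω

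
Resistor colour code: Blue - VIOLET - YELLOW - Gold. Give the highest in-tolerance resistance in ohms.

Blue → 6 (first significant figure)
Violet → 7 (second significant figure)
Yellow → ×10^4 multiplier
Gold → ±5% tolerance
67 × 10000 = 670000 Ω
Highest = 670000 × (1 + 5/100) = 703500 Ω.

703500 Ω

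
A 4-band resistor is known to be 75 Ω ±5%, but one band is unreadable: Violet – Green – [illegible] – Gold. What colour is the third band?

black

75 Ω = 75 × 10^0.
The third band is the multiplier, 10^0, which is black.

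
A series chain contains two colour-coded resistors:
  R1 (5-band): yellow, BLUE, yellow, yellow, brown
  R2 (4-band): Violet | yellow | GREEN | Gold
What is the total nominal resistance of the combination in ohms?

R1: yellow, blue, yellow → 464; yellow ×10^4 → 4640000 Ω.
R2: violet, yellow → 74; green ×10^5 → 7400000 Ω.
Series: 4640000 + 7400000 = 12040000 Ω.

12040000 Ω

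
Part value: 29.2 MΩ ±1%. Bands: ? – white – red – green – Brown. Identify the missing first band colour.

29200000 Ω = 292 × 10^5.
The first band gives digit 2 of the significand, and 2 is red.

red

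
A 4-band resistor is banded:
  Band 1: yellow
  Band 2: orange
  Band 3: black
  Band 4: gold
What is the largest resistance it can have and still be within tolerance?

Yellow → 4 (first significant figure)
Orange → 3 (second significant figure)
Black → ×1 multiplier
Gold → ±5% tolerance
43 × 1 = 43 Ω
Largest = 43 × (1 + 5/100) = 45.15 Ω.

45.15 Ω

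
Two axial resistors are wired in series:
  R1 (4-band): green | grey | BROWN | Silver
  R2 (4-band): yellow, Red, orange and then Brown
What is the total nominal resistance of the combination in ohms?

R1: green, grey → 58; brown ×10 → 580 Ω.
R2: yellow, red → 42; orange ×10^3 → 42000 Ω.
Series: 580 + 42000 = 42580 Ω.

42580 Ω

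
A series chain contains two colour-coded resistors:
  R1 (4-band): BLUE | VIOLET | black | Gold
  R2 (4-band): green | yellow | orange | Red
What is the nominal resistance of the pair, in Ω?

R1: blue, violet → 67; black ×1 → 67 Ω.
R2: green, yellow → 54; orange ×10^3 → 54000 Ω.
Series: 67 + 54000 = 54067 Ω.

54067 Ω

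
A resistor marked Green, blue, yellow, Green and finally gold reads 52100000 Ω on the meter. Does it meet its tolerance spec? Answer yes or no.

no

Green → 5 (first significant figure)
Blue → 6 (second significant figure)
Yellow → 4 (third significant figure)
Green → ×10^5 multiplier
Gold → ±5% tolerance
564 × 100000 = 56400000 Ω
Allowed range: 53580000 Ω to 59220000 Ω.
52100000 Ω lies outside that range.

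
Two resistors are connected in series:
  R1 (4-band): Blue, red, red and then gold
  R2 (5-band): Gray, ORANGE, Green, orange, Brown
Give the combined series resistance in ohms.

R1: blue, red → 62; red ×10^2 → 6200 Ω.
R2: grey, orange, green → 835; orange ×10^3 → 835000 Ω.
Series: 6200 + 835000 = 841200 Ω.

841200 Ω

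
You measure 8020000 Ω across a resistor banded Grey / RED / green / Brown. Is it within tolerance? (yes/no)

Grey → 8 (first significant figure)
Red → 2 (second significant figure)
Green → ×10^5 multiplier
Brown → ±1% tolerance
82 × 100000 = 8200000 Ω
Allowed range: 8118000 Ω to 8282000 Ω.
8020000 Ω lies outside that range.

no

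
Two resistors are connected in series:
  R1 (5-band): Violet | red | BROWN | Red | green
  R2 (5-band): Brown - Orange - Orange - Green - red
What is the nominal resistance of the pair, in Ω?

13372100 Ω

R1: violet, red, brown → 721; red ×10^2 → 72100 Ω.
R2: brown, orange, orange → 133; green ×10^5 → 13300000 Ω.
Series: 72100 + 13300000 = 13372100 Ω.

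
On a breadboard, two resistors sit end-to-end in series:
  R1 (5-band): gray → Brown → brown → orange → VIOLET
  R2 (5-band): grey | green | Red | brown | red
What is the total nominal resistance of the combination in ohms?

R1: grey, brown, brown → 811; orange ×10^3 → 811000 Ω.
R2: grey, green, red → 852; brown ×10 → 8520 Ω.
Series: 811000 + 8520 = 819520 Ω.

819520 Ω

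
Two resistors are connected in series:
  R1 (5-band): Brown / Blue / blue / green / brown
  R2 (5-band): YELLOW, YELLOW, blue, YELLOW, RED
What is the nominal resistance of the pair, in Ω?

21060000 Ω

R1: brown, blue, blue → 166; green ×10^5 → 16600000 Ω.
R2: yellow, yellow, blue → 446; yellow ×10^4 → 4460000 Ω.
Series: 16600000 + 4460000 = 21060000 Ω.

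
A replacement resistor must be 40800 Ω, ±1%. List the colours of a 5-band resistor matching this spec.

40800 Ω = 408 × 10^2.
4 → yellow
0 → black
8 → grey
Multiplier 10^2 → red.
±1% tolerance → brown.

yellow, black, grey, red, brown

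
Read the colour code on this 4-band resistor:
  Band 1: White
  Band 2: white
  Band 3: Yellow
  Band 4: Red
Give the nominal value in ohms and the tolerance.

White → 9 (first significant figure)
White → 9 (second significant figure)
Yellow → ×10^4 multiplier
Red → ±2% tolerance
99 × 10000 = 990000 Ω

990000 Ω ±2%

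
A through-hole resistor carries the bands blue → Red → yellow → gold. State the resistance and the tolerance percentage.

620000 Ω ±5%

Blue → 6 (first significant figure)
Red → 2 (second significant figure)
Yellow → ×10^4 multiplier
Gold → ±5% tolerance
62 × 10000 = 620000 Ω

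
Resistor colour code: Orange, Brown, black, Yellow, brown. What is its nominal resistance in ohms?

3100000 Ω

Orange → 3 (first significant figure)
Brown → 1 (second significant figure)
Black → 0 (third significant figure)
Yellow → ×10^4 multiplier
310 × 10000 = 3100000 Ω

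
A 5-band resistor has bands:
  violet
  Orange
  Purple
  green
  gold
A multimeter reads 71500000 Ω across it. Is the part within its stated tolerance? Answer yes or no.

Violet → 7 (first significant figure)
Orange → 3 (second significant figure)
Violet → 7 (third significant figure)
Green → ×10^5 multiplier
Gold → ±5% tolerance
737 × 100000 = 73700000 Ω
Allowed range: 70015000 Ω to 77385000 Ω.
71500000 Ω lies inside that range.

yes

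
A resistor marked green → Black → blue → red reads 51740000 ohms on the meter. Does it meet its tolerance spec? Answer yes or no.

no

Green → 5 (first significant figure)
Black → 0 (second significant figure)
Blue → ×10^6 multiplier
Red → ±2% tolerance
50 × 1000000 = 50000000 Ω
Allowed range: 49000000 Ω to 51000000 Ω.
51740000 ohms lies outside that range.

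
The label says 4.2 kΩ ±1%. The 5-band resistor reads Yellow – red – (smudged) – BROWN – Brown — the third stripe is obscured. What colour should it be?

black

4200 Ω = 420 × 10^1.
The third band gives digit 0 of the significand, and 0 is black.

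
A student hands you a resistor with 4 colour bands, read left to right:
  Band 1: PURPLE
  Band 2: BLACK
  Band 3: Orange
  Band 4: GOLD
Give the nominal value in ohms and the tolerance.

70000 Ω ±5%

Violet → 7 (first significant figure)
Black → 0 (second significant figure)
Orange → ×10^3 multiplier
Gold → ±5% tolerance
70 × 1000 = 70000 Ω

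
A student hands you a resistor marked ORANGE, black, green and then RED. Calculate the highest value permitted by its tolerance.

3060000 Ω

Orange → 3 (first significant figure)
Black → 0 (second significant figure)
Green → ×10^5 multiplier
Red → ±2% tolerance
30 × 100000 = 3000000 Ω
Highest = 3000000 × (1 + 2/100) = 3060000 Ω.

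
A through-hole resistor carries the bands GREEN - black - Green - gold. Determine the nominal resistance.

5000000 Ω

Green → 5 (first significant figure)
Black → 0 (second significant figure)
Green → ×10^5 multiplier
50 × 100000 = 5000000 Ω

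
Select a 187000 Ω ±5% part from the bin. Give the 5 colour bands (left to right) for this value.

brown, grey, violet, orange, gold

187000 Ω = 187 × 10^3.
1 → brown
8 → grey
7 → violet
Multiplier 10^3 → orange.
±5% tolerance → gold.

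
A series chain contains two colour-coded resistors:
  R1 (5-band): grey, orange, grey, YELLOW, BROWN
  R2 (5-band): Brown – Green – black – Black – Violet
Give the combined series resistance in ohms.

R1: grey, orange, grey → 838; yellow ×10^4 → 8380000 Ω.
R2: brown, green, black → 150; black ×1 → 150 Ω.
Series: 8380000 + 150 = 8380150 Ω.

8380150 Ω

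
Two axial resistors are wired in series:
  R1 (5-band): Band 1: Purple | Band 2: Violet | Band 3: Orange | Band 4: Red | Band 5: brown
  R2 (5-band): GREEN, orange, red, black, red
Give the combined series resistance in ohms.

77832 Ω

R1: violet, violet, orange → 773; red ×10^2 → 77300 Ω.
R2: green, orange, red → 532; black ×1 → 532 Ω.
Series: 77300 + 532 = 77832 Ω.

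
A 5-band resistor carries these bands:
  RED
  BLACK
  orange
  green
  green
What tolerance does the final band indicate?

The last band, green, is the tolerance band.
Green corresponds to ±0.5%.

±0.5%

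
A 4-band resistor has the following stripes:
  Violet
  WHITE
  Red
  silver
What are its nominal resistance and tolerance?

Violet → 7 (first significant figure)
White → 9 (second significant figure)
Red → ×10^2 multiplier
Silver → ±10% tolerance
79 × 100 = 7900 Ω

7900 Ω ±10%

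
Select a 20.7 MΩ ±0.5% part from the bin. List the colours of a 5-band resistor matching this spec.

red, black, violet, green, green

20700000 Ω = 207 × 10^5.
2 → red
0 → black
7 → violet
Multiplier 10^5 → green.
±0.5% tolerance → green.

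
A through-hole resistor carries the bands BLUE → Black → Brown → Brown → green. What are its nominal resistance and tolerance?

Blue → 6 (first significant figure)
Black → 0 (second significant figure)
Brown → 1 (third significant figure)
Brown → ×10 multiplier
Green → ±0.5% tolerance
601 × 10 = 6010 Ω

6010 Ω ±0.5%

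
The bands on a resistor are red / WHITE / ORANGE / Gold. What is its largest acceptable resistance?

30450 Ω

Red → 2 (first significant figure)
White → 9 (second significant figure)
Orange → ×10^3 multiplier
Gold → ±5% tolerance
29 × 1000 = 29000 Ω
Largest = 29000 × (1 + 5/100) = 30450 Ω.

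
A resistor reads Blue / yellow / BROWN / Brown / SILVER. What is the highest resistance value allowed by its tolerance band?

Blue → 6 (first significant figure)
Yellow → 4 (second significant figure)
Brown → 1 (third significant figure)
Brown → ×10 multiplier
Silver → ±10% tolerance
641 × 10 = 6410 Ω
Highest = 6410 × (1 + 10/100) = 7051 Ω.

7051 Ω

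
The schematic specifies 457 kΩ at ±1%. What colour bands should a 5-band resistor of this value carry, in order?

yellow, green, violet, orange, brown

457000 Ω = 457 × 10^3.
4 → yellow
5 → green
7 → violet
Multiplier 10^3 → orange.
±1% tolerance → brown.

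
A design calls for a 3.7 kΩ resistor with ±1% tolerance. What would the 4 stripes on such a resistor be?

orange, violet, red, brown

3700 Ω = 37 × 10^2.
3 → orange
7 → violet
Multiplier 10^2 → red.
±1% tolerance → brown.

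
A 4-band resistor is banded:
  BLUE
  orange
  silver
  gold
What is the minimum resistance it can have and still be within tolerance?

0.5985 Ω

Blue → 6 (first significant figure)
Orange → 3 (second significant figure)
Silver → ×0.01 multiplier
Gold → ±5% tolerance
63 × 0.01 = 0.63 Ω
Minimum = 0.63 × (1 − 5/100) = 0.5985 Ω.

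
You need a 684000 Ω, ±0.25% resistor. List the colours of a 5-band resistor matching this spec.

blue, grey, yellow, orange, blue

684000 Ω = 684 × 10^3.
6 → blue
8 → grey
4 → yellow
Multiplier 10^3 → orange.
±0.25% tolerance → blue.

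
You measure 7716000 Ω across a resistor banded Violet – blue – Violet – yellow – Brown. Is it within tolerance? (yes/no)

yes

Violet → 7 (first significant figure)
Blue → 6 (second significant figure)
Violet → 7 (third significant figure)
Yellow → ×10^4 multiplier
Brown → ±1% tolerance
767 × 10000 = 7670000 Ω
Allowed range: 7593300 Ω to 7746700 Ω.
7716000 Ω lies inside that range.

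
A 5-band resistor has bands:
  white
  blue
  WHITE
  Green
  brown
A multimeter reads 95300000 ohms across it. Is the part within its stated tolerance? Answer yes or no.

White → 9 (first significant figure)
Blue → 6 (second significant figure)
White → 9 (third significant figure)
Green → ×10^5 multiplier
Brown → ±1% tolerance
969 × 100000 = 96900000 Ω
Allowed range: 95931000 Ω to 97869000 Ω.
95300000 ohms lies outside that range.

no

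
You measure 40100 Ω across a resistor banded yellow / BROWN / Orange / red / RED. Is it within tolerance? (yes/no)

Yellow → 4 (first significant figure)
Brown → 1 (second significant figure)
Orange → 3 (third significant figure)
Red → ×10^2 multiplier
Red → ±2% tolerance
413 × 100 = 41300 Ω
Allowed range: 40474 Ω to 42126 Ω.
40100 Ω lies outside that range.

no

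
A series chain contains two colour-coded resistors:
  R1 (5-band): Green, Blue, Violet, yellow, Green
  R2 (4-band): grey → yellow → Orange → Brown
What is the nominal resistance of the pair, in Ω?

R1: green, blue, violet → 567; yellow ×10^4 → 5670000 Ω.
R2: grey, yellow → 84; orange ×10^3 → 84000 Ω.
Series: 5670000 + 84000 = 5754000 Ω.

5754000 Ω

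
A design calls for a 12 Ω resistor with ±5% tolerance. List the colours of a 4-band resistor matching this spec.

brown, red, black, gold

12 Ω = 12 × 10^0.
1 → brown
2 → red
Multiplier 10^0 → black.
±5% tolerance → gold.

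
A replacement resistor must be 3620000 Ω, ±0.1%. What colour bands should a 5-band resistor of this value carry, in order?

orange, blue, red, yellow, violet

3620000 Ω = 362 × 10^4.
3 → orange
6 → blue
2 → red
Multiplier 10^4 → yellow.
±0.1% tolerance → violet.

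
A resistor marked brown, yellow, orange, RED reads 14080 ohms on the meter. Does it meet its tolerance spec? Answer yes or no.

Brown → 1 (first significant figure)
Yellow → 4 (second significant figure)
Orange → ×10^3 multiplier
Red → ±2% tolerance
14 × 1000 = 14000 Ω
Allowed range: 13720 Ω to 14280 Ω.
14080 ohms lies inside that range.

yes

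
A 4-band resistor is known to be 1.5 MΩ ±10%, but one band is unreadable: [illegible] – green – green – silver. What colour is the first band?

1500000 Ω = 15 × 10^5.
The first band gives digit 1 of the significand, and 1 is brown.

brown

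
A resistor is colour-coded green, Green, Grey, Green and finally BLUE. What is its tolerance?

±0.25%

The last band, blue, is the tolerance band.
Blue corresponds to ±0.25%.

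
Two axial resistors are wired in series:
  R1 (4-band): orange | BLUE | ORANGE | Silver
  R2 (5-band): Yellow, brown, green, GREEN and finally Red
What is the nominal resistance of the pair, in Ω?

R1: orange, blue → 36; orange ×10^3 → 36000 Ω.
R2: yellow, brown, green → 415; green ×10^5 → 41500000 Ω.
Series: 36000 + 41500000 = 41536000 Ω.

41536000 Ω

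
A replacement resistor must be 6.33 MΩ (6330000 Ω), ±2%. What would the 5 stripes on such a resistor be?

blue, orange, orange, yellow, red

6330000 Ω = 633 × 10^4.
6 → blue
3 → orange
3 → orange
Multiplier 10^4 → yellow.
±2% tolerance → red.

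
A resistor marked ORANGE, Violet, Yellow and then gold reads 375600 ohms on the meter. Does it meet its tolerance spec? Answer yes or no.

yes

Orange → 3 (first significant figure)
Violet → 7 (second significant figure)
Yellow → ×10^4 multiplier
Gold → ±5% tolerance
37 × 10000 = 370000 Ω
Allowed range: 351500 Ω to 388500 Ω.
375600 ohms lies inside that range.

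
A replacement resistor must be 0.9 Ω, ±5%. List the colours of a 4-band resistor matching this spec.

white, black, silver, gold

0.9 Ω = 90 × 10^-2.
9 → white
0 → black
Multiplier 10^-2 → silver.
±5% tolerance → gold.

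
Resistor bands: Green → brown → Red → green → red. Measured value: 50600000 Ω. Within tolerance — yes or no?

Green → 5 (first significant figure)
Brown → 1 (second significant figure)
Red → 2 (third significant figure)
Green → ×10^5 multiplier
Red → ±2% tolerance
512 × 100000 = 51200000 Ω
Allowed range: 50176000 Ω to 52224000 Ω.
50600000 Ω lies inside that range.

yes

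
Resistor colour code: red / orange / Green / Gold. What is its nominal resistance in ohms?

2300000 Ω

Red → 2 (first significant figure)
Orange → 3 (second significant figure)
Green → ×10^5 multiplier
23 × 100000 = 2300000 Ω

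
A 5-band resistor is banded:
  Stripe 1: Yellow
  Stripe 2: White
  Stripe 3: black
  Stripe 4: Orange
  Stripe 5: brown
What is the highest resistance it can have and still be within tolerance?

494900 Ω

Yellow → 4 (first significant figure)
White → 9 (second significant figure)
Black → 0 (third significant figure)
Orange → ×10^3 multiplier
Brown → ±1% tolerance
490 × 1000 = 490000 Ω
Highest = 490000 × (1 + 1/100) = 494900 Ω.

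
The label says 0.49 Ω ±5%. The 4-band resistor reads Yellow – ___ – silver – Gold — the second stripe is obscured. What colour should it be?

white

0.49 Ω = 49 × 10^-2.
The second band gives digit 9 of the significand, and 9 is white.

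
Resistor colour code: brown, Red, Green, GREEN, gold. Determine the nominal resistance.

12500000 Ω

Brown → 1 (first significant figure)
Red → 2 (second significant figure)
Green → 5 (third significant figure)
Green → ×10^5 multiplier
125 × 100000 = 12500000 Ω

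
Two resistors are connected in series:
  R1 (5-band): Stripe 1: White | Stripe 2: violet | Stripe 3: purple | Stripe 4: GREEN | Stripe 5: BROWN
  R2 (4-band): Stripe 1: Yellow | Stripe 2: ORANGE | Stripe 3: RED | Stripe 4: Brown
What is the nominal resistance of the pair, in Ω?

97704300 Ω

R1: white, violet, violet → 977; green ×10^5 → 97700000 Ω.
R2: yellow, orange → 43; red ×10^2 → 4300 Ω.
Series: 97700000 + 4300 = 97704300 Ω.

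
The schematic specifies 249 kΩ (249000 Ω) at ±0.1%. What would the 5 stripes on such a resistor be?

red, yellow, white, orange, violet

249000 Ω = 249 × 10^3.
2 → red
4 → yellow
9 → white
Multiplier 10^3 → orange.
±0.1% tolerance → violet.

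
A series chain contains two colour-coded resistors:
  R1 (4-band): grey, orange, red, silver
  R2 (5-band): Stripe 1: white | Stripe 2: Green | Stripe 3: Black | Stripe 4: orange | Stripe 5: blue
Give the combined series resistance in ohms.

958300 Ω

R1: grey, orange → 83; red ×10^2 → 8300 Ω.
R2: white, green, black → 950; orange ×10^3 → 950000 Ω.
Series: 8300 + 950000 = 958300 Ω.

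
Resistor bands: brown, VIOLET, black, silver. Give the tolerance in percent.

The last band, silver, is the tolerance band.
Silver corresponds to ±10%.

±10%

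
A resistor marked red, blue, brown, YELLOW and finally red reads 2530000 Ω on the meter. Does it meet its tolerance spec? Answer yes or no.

Red → 2 (first significant figure)
Blue → 6 (second significant figure)
Brown → 1 (third significant figure)
Yellow → ×10^4 multiplier
Red → ±2% tolerance
261 × 10000 = 2610000 Ω
Allowed range: 2557800 Ω to 2662200 Ω.
2530000 Ω lies outside that range.

no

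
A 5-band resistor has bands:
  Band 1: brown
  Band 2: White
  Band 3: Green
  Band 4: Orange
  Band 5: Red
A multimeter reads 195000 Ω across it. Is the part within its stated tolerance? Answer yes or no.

yes

Brown → 1 (first significant figure)
White → 9 (second significant figure)
Green → 5 (third significant figure)
Orange → ×10^3 multiplier
Red → ±2% tolerance
195 × 1000 = 195000 Ω
Allowed range: 191100 Ω to 198900 Ω.
195000 Ω lies inside that range.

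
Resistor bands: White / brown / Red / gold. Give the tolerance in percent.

±5%

The last band, gold, is the tolerance band.
Gold corresponds to ±5%.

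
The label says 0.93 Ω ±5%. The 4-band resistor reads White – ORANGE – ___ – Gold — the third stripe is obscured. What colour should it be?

silver

0.93 Ω = 93 × 10^-2.
The third band is the multiplier, 10^-2, which is silver.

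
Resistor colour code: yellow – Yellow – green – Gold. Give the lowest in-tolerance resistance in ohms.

Yellow → 4 (first significant figure)
Yellow → 4 (second significant figure)
Green → ×10^5 multiplier
Gold → ±5% tolerance
44 × 100000 = 4400000 Ω
Lowest = 4400000 × (1 − 5/100) = 4180000 Ω.

4180000 Ω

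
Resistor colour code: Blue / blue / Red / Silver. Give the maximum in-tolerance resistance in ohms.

Blue → 6 (first significant figure)
Blue → 6 (second significant figure)
Red → ×10^2 multiplier
Silver → ±10% tolerance
66 × 100 = 6600 Ω
Maximum = 6600 × (1 + 10/100) = 7260 Ω.

7260 Ω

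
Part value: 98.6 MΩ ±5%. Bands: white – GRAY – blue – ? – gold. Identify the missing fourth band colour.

98600000 Ω = 986 × 10^5.
The fourth band is the multiplier, 10^5, which is green.

green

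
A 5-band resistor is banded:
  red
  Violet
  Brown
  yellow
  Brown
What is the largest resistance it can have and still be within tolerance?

2737100 Ω

Red → 2 (first significant figure)
Violet → 7 (second significant figure)
Brown → 1 (third significant figure)
Yellow → ×10^4 multiplier
Brown → ±1% tolerance
271 × 10000 = 2710000 Ω
Largest = 2710000 × (1 + 1/100) = 2737100 Ω.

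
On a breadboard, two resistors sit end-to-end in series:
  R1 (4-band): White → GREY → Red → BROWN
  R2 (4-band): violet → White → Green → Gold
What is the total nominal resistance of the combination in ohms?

7909800 Ω

R1: white, grey → 98; red ×10^2 → 9800 Ω.
R2: violet, white → 79; green ×10^5 → 7900000 Ω.
Series: 9800 + 7900000 = 7909800 Ω.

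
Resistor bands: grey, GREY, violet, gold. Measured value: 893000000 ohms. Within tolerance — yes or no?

yes

Grey → 8 (first significant figure)
Grey → 8 (second significant figure)
Violet → ×10^7 multiplier
Gold → ±5% tolerance
88 × 10000000 = 880000000 Ω
Allowed range: 836000000 Ω to 924000000 Ω.
893000000 ohms lies inside that range.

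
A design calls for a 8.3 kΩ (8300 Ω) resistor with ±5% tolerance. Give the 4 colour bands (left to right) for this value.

8300 Ω = 83 × 10^2.
8 → grey
3 → orange
Multiplier 10^2 → red.
±5% tolerance → gold.

grey, orange, red, gold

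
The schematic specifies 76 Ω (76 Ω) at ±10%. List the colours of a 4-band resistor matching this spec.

violet, blue, black, silver

76 Ω = 76 × 10^0.
7 → violet
6 → blue
Multiplier 10^0 → black.
±10% tolerance → silver.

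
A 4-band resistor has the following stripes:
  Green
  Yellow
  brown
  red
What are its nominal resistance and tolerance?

540 Ω ±2%

Green → 5 (first significant figure)
Yellow → 4 (second significant figure)
Brown → ×10 multiplier
Red → ±2% tolerance
54 × 10 = 540 Ω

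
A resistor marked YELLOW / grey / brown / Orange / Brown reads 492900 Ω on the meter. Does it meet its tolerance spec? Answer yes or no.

no

Yellow → 4 (first significant figure)
Grey → 8 (second significant figure)
Brown → 1 (third significant figure)
Orange → ×10^3 multiplier
Brown → ±1% tolerance
481 × 1000 = 481000 Ω
Allowed range: 476190 Ω to 485810 Ω.
492900 Ω lies outside that range.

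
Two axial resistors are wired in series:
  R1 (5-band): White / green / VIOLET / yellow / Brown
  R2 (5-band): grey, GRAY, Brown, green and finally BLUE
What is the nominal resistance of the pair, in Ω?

R1: white, green, violet → 957; yellow ×10^4 → 9570000 Ω.
R2: grey, grey, brown → 881; green ×10^5 → 88100000 Ω.
Series: 9570000 + 88100000 = 97670000 Ω.

97670000 Ω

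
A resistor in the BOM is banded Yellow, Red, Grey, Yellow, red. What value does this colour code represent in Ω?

4280000 Ω

Yellow → 4 (first significant figure)
Red → 2 (second significant figure)
Grey → 8 (third significant figure)
Yellow → ×10^4 multiplier
428 × 10000 = 4280000 Ω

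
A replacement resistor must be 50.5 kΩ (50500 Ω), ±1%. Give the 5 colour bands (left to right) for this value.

50500 Ω = 505 × 10^2.
5 → green
0 → black
5 → green
Multiplier 10^2 → red.
±1% tolerance → brown.

green, black, green, red, brown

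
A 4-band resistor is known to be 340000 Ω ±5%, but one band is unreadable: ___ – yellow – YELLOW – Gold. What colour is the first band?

340000 Ω = 34 × 10^4.
The first band gives digit 3 of the significand, and 3 is orange.

orange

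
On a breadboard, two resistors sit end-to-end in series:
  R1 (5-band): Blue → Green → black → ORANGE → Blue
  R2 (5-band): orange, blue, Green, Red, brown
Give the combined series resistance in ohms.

686500 Ω

R1: blue, green, black → 650; orange ×10^3 → 650000 Ω.
R2: orange, blue, green → 365; red ×10^2 → 36500 Ω.
Series: 650000 + 36500 = 686500 Ω.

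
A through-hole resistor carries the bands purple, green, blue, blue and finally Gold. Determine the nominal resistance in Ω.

Violet → 7 (first significant figure)
Green → 5 (second significant figure)
Blue → 6 (third significant figure)
Blue → ×10^6 multiplier
756 × 1000000 = 756000000 Ω

756000000 Ω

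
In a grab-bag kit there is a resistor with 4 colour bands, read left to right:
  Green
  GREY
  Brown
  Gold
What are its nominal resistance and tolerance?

580 Ω ±5%

Green → 5 (first significant figure)
Grey → 8 (second significant figure)
Brown → ×10 multiplier
Gold → ±5% tolerance
58 × 10 = 580 Ω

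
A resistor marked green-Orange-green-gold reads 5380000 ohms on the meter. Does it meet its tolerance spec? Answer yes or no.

Green → 5 (first significant figure)
Orange → 3 (second significant figure)
Green → ×10^5 multiplier
Gold → ±5% tolerance
53 × 100000 = 5300000 Ω
Allowed range: 5035000 Ω to 5565000 Ω.
5380000 ohms lies inside that range.

yes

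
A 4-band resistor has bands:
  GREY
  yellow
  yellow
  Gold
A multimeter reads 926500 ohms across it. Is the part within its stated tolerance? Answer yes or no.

Grey → 8 (first significant figure)
Yellow → 4 (second significant figure)
Yellow → ×10^4 multiplier
Gold → ±5% tolerance
84 × 10000 = 840000 Ω
Allowed range: 798000 Ω to 882000 Ω.
926500 ohms lies outside that range.

no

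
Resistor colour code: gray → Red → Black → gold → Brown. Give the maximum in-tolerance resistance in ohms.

82.82 Ω

Grey → 8 (first significant figure)
Red → 2 (second significant figure)
Black → 0 (third significant figure)
Gold → ×0.1 multiplier
Brown → ±1% tolerance
820 × 0.1 = 82 Ω
Maximum = 82 × (1 + 1/100) = 82.82 Ω.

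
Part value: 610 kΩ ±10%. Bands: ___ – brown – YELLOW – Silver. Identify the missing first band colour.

610000 Ω = 61 × 10^4.
The first band gives digit 6 of the significand, and 6 is blue.

blue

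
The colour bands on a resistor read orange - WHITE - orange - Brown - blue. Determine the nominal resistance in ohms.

Orange → 3 (first significant figure)
White → 9 (second significant figure)
Orange → 3 (third significant figure)
Brown → ×10 multiplier
393 × 10 = 3930 Ω

3930 Ω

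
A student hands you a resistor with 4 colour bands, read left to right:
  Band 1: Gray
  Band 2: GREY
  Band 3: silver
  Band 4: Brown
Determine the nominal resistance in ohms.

0.88 Ω

Grey → 8 (first significant figure)
Grey → 8 (second significant figure)
Silver → ×0.01 multiplier
88 × 0.01 = 0.88 Ω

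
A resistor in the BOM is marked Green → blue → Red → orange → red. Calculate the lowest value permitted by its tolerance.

550760 Ω

Green → 5 (first significant figure)
Blue → 6 (second significant figure)
Red → 2 (third significant figure)
Orange → ×10^3 multiplier
Red → ±2% tolerance
562 × 1000 = 562000 Ω
Lowest = 562000 × (1 − 2/100) = 550760 Ω.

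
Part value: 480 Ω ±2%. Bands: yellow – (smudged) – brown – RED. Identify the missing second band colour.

480 Ω = 48 × 10^1.
The second band gives digit 8 of the significand, and 8 is grey.

grey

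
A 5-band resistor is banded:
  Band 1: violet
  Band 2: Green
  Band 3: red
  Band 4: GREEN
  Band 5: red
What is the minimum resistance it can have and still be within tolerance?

Violet → 7 (first significant figure)
Green → 5 (second significant figure)
Red → 2 (third significant figure)
Green → ×10^5 multiplier
Red → ±2% tolerance
752 × 100000 = 75200000 Ω
Minimum = 75200000 × (1 − 2/100) = 73696000 Ω.

73696000 Ω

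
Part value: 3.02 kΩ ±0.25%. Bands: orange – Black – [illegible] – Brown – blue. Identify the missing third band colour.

red

3020 Ω = 302 × 10^1.
The third band gives digit 2 of the significand, and 2 is red.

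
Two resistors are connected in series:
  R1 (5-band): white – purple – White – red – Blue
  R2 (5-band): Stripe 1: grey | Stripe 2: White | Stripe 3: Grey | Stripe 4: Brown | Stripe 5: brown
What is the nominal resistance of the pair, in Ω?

R1: white, violet, white → 979; red ×10^2 → 97900 Ω.
R2: grey, white, grey → 898; brown ×10 → 8980 Ω.
Series: 97900 + 8980 = 106880 Ω.

106880 Ω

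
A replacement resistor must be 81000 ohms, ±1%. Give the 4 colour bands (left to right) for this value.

81000 Ω = 81 × 10^3.
8 → grey
1 → brown
Multiplier 10^3 → orange.
±1% tolerance → brown.

grey, brown, orange, brown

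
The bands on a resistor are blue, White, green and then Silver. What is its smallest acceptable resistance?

Blue → 6 (first significant figure)
White → 9 (second significant figure)
Green → ×10^5 multiplier
Silver → ±10% tolerance
69 × 100000 = 6900000 Ω
Smallest = 6900000 × (1 − 10/100) = 6210000 Ω.

6210000 Ω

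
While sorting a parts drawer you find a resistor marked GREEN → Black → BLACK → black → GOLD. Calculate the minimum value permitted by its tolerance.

475 Ω

Green → 5 (first significant figure)
Black → 0 (second significant figure)
Black → 0 (third significant figure)
Black → ×1 multiplier
Gold → ±5% tolerance
500 × 1 = 500 Ω
Minimum = 500 × (1 − 5/100) = 475 Ω.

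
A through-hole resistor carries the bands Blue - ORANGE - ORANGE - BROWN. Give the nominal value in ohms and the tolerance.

63000 Ω ±1%

Blue → 6 (first significant figure)
Orange → 3 (second significant figure)
Orange → ×10^3 multiplier
Brown → ±1% tolerance
63 × 1000 = 63000 Ω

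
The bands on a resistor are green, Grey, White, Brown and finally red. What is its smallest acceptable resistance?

5772.2 Ω

Green → 5 (first significant figure)
Grey → 8 (second significant figure)
White → 9 (third significant figure)
Brown → ×10 multiplier
Red → ±2% tolerance
589 × 10 = 5890 Ω
Smallest = 5890 × (1 − 2/100) = 5772.2 Ω.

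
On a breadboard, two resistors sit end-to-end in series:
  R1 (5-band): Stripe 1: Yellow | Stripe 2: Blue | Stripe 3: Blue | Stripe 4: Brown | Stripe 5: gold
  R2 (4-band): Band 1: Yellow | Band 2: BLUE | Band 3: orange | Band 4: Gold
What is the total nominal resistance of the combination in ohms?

50660 Ω

R1: yellow, blue, blue → 466; brown ×10 → 4660 Ω.
R2: yellow, blue → 46; orange ×10^3 → 46000 Ω.
Series: 4660 + 46000 = 50660 Ω.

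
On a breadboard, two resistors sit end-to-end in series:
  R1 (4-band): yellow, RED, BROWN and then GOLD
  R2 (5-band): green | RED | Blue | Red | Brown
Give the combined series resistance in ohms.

R1: yellow, red → 42; brown ×10 → 420 Ω.
R2: green, red, blue → 526; red ×10^2 → 52600 Ω.
Series: 420 + 52600 = 53020 Ω.

53020 Ω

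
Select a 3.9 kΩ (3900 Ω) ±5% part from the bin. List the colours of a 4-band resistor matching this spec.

3900 Ω = 39 × 10^2.
3 → orange
9 → white
Multiplier 10^2 → red.
±5% tolerance → gold.

orange, white, red, gold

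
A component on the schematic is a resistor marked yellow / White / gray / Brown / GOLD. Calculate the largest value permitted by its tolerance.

5229 Ω

Yellow → 4 (first significant figure)
White → 9 (second significant figure)
Grey → 8 (third significant figure)
Brown → ×10 multiplier
Gold → ±5% tolerance
498 × 10 = 4980 Ω
Largest = 4980 × (1 + 5/100) = 5229 Ω.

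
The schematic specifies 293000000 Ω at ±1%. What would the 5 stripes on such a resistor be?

red, white, orange, blue, brown

293000000 Ω = 293 × 10^6.
2 → red
9 → white
3 → orange
Multiplier 10^6 → blue.
±1% tolerance → brown.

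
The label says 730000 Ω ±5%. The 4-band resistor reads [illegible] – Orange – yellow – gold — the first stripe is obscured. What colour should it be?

730000 Ω = 73 × 10^4.
The first band gives digit 7 of the significand, and 7 is violet.

violet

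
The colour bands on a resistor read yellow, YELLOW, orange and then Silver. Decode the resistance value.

44000 Ω

Yellow → 4 (first significant figure)
Yellow → 4 (second significant figure)
Orange → ×10^3 multiplier
44 × 1000 = 44000 Ω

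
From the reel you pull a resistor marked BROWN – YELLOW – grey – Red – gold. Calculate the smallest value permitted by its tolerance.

14060 Ω

Brown → 1 (first significant figure)
Yellow → 4 (second significant figure)
Grey → 8 (third significant figure)
Red → ×10^2 multiplier
Gold → ±5% tolerance
148 × 100 = 14800 Ω
Smallest = 14800 × (1 − 5/100) = 14060 Ω.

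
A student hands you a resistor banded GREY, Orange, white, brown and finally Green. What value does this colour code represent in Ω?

8390 Ω

Grey → 8 (first significant figure)
Orange → 3 (second significant figure)
White → 9 (third significant figure)
Brown → ×10 multiplier
839 × 10 = 8390 Ω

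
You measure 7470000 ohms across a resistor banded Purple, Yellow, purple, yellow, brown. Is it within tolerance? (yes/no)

Violet → 7 (first significant figure)
Yellow → 4 (second significant figure)
Violet → 7 (third significant figure)
Yellow → ×10^4 multiplier
Brown → ±1% tolerance
747 × 10000 = 7470000 Ω
Allowed range: 7395300 Ω to 7544700 Ω.
7470000 ohms lies inside that range.

yes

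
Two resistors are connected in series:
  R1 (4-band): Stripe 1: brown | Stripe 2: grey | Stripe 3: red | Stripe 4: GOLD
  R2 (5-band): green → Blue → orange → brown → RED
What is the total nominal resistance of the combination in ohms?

7430 Ω

R1: brown, grey → 18; red ×10^2 → 1800 Ω.
R2: green, blue, orange → 563; brown ×10 → 5630 Ω.
Series: 1800 + 5630 = 7430 Ω.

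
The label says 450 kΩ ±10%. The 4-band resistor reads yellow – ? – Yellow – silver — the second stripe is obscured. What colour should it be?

green

450000 Ω = 45 × 10^4.
The second band gives digit 5 of the significand, and 5 is green.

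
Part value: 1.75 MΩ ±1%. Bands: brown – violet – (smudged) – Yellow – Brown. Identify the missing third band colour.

green

1750000 Ω = 175 × 10^4.
The third band gives digit 5 of the significand, and 5 is green.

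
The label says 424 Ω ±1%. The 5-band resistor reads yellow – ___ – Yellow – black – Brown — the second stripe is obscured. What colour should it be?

424 Ω = 424 × 10^0.
The second band gives digit 2 of the significand, and 2 is red.

red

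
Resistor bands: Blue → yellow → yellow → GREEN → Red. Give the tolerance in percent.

The last band, red, is the tolerance band.
Red corresponds to ±2%.

±2%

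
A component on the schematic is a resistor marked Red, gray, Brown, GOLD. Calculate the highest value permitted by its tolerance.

Red → 2 (first significant figure)
Grey → 8 (second significant figure)
Brown → ×10 multiplier
Gold → ±5% tolerance
28 × 10 = 280 Ω
Highest = 280 × (1 + 5/100) = 294 Ω.

294 Ω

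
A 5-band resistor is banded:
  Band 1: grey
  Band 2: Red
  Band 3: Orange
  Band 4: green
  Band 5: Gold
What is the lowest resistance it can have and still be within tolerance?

Grey → 8 (first significant figure)
Red → 2 (second significant figure)
Orange → 3 (third significant figure)
Green → ×10^5 multiplier
Gold → ±5% tolerance
823 × 100000 = 82300000 Ω
Lowest = 82300000 × (1 − 5/100) = 78185000 Ω.

78185000 Ω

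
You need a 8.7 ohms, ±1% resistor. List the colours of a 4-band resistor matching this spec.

grey, violet, gold, brown

8.7 Ω = 87 × 10^-1.
8 → grey
7 → violet
Multiplier 10^-1 → gold.
±1% tolerance → brown.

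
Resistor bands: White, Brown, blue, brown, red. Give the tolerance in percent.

The last band, red, is the tolerance band.
Red corresponds to ±2%.

±2%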